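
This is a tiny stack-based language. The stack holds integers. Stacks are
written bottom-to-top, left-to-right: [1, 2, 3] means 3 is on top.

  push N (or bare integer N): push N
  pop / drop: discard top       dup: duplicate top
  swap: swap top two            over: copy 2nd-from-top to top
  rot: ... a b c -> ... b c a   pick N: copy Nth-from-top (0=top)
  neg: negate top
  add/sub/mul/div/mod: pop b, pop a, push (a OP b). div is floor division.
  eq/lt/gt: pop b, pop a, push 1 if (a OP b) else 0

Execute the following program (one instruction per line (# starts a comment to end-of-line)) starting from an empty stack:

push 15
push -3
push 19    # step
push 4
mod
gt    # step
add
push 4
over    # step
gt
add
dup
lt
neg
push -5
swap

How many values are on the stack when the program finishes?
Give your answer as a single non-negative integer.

Answer: 2

Derivation:
After 'push 15': stack = [15] (depth 1)
After 'push -3': stack = [15, -3] (depth 2)
After 'push 19': stack = [15, -3, 19] (depth 3)
After 'push 4': stack = [15, -3, 19, 4] (depth 4)
After 'mod': stack = [15, -3, 3] (depth 3)
After 'gt': stack = [15, 0] (depth 2)
After 'add': stack = [15] (depth 1)
After 'push 4': stack = [15, 4] (depth 2)
After 'over': stack = [15, 4, 15] (depth 3)
After 'gt': stack = [15, 0] (depth 2)
After 'add': stack = [15] (depth 1)
After 'dup': stack = [15, 15] (depth 2)
After 'lt': stack = [0] (depth 1)
After 'neg': stack = [0] (depth 1)
After 'push -5': stack = [0, -5] (depth 2)
After 'swap': stack = [-5, 0] (depth 2)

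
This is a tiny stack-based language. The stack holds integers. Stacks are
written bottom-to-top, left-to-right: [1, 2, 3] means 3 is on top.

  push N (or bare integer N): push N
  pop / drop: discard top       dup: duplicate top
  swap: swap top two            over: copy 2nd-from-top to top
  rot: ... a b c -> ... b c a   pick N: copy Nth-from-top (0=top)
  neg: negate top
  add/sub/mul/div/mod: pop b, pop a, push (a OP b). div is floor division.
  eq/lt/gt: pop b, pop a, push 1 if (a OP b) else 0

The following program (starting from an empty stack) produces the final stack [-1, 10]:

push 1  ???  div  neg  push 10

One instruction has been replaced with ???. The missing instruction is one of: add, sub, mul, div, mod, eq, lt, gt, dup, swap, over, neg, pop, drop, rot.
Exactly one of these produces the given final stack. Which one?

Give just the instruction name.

Answer: dup

Derivation:
Stack before ???: [1]
Stack after ???:  [1, 1]
The instruction that transforms [1] -> [1, 1] is: dup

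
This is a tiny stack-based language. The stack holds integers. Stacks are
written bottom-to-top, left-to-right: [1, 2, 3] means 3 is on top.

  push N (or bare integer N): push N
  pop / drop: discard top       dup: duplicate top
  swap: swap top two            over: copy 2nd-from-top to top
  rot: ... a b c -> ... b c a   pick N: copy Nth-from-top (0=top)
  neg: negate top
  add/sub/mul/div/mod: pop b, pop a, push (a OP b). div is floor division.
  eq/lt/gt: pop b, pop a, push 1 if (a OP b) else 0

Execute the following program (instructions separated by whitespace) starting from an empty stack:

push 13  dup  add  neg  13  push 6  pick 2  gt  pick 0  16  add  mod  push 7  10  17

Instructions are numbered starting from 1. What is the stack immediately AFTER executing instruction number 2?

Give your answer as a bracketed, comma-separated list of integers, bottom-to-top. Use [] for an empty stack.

Answer: [13, 13]

Derivation:
Step 1 ('push 13'): [13]
Step 2 ('dup'): [13, 13]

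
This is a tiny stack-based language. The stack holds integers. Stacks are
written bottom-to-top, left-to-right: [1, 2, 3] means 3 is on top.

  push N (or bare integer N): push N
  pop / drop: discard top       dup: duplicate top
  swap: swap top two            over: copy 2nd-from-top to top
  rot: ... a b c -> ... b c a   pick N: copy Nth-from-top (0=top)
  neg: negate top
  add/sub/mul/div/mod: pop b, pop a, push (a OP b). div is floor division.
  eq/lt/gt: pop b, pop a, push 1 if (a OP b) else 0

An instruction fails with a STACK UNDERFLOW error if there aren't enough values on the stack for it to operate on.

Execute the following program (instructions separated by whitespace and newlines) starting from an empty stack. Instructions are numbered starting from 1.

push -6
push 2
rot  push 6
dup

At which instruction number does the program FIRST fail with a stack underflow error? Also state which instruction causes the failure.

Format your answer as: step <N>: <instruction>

Answer: step 3: rot

Derivation:
Step 1 ('push -6'): stack = [-6], depth = 1
Step 2 ('push 2'): stack = [-6, 2], depth = 2
Step 3 ('rot'): needs 3 value(s) but depth is 2 — STACK UNDERFLOW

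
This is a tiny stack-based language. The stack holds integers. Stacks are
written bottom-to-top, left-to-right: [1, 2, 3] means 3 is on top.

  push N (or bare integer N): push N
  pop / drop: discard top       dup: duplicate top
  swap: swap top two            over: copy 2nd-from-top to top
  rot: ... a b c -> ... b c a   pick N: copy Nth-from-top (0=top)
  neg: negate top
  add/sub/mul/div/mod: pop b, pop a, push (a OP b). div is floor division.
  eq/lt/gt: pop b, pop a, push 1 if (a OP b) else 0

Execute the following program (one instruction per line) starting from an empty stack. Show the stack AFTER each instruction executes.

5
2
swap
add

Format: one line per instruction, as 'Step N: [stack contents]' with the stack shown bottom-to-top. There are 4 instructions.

Step 1: [5]
Step 2: [5, 2]
Step 3: [2, 5]
Step 4: [7]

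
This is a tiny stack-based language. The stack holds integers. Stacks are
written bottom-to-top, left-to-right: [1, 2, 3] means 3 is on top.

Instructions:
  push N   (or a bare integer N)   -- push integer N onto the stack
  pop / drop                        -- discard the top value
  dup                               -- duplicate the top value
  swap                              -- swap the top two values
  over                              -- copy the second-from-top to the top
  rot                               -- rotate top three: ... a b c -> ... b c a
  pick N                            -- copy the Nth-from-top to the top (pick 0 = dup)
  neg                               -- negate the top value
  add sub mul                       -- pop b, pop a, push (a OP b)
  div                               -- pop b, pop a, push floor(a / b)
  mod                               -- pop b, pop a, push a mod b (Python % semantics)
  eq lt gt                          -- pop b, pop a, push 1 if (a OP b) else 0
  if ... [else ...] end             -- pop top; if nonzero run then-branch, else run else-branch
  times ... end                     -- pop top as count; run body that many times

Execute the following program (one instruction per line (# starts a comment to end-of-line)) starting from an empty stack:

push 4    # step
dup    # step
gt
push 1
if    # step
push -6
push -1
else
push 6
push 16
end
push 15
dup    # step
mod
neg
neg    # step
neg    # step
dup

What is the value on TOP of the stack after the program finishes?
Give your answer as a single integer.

After 'push 4': [4]
After 'dup': [4, 4]
After 'gt': [0]
After 'push 1': [0, 1]
After 'if': [0]
After 'push -6': [0, -6]
After 'push -1': [0, -6, -1]
After 'push 15': [0, -6, -1, 15]
After 'dup': [0, -6, -1, 15, 15]
After 'mod': [0, -6, -1, 0]
After 'neg': [0, -6, -1, 0]
After 'neg': [0, -6, -1, 0]
After 'neg': [0, -6, -1, 0]
After 'dup': [0, -6, -1, 0, 0]

Answer: 0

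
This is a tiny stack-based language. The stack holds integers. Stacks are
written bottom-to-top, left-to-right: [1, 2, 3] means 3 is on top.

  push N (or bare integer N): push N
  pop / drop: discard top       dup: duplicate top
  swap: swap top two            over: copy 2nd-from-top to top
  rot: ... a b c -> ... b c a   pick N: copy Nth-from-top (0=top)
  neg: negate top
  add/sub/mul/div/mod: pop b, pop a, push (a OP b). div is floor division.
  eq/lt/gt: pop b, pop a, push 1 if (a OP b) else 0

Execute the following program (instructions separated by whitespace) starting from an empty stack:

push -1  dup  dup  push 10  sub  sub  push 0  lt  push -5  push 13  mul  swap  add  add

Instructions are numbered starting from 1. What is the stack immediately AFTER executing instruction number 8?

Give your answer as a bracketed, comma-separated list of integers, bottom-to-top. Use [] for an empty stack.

Step 1 ('push -1'): [-1]
Step 2 ('dup'): [-1, -1]
Step 3 ('dup'): [-1, -1, -1]
Step 4 ('push 10'): [-1, -1, -1, 10]
Step 5 ('sub'): [-1, -1, -11]
Step 6 ('sub'): [-1, 10]
Step 7 ('push 0'): [-1, 10, 0]
Step 8 ('lt'): [-1, 0]

Answer: [-1, 0]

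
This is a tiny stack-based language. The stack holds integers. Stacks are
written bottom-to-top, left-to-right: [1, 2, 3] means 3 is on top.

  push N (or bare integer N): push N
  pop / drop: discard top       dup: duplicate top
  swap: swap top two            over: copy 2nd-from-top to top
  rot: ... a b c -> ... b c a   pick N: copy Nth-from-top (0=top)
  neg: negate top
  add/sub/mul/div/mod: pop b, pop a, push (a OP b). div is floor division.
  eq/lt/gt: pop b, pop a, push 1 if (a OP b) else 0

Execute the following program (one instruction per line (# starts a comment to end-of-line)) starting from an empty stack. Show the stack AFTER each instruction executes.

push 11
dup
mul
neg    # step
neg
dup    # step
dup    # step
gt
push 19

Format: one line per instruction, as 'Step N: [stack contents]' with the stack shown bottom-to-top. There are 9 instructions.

Step 1: [11]
Step 2: [11, 11]
Step 3: [121]
Step 4: [-121]
Step 5: [121]
Step 6: [121, 121]
Step 7: [121, 121, 121]
Step 8: [121, 0]
Step 9: [121, 0, 19]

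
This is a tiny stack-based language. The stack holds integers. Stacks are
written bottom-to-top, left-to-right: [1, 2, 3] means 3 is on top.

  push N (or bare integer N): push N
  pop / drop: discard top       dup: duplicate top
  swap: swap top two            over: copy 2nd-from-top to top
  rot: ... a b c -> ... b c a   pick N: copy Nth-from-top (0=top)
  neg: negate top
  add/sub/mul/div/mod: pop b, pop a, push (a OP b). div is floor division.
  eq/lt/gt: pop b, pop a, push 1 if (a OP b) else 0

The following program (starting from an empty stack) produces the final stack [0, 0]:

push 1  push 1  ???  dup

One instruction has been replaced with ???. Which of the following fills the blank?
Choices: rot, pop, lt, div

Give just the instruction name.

Answer: lt

Derivation:
Stack before ???: [1, 1]
Stack after ???:  [0]
Checking each choice:
  rot: stack underflow (need 3, have 2)
  pop: produces [1, 1]
  lt: MATCH
  div: produces [1, 1]


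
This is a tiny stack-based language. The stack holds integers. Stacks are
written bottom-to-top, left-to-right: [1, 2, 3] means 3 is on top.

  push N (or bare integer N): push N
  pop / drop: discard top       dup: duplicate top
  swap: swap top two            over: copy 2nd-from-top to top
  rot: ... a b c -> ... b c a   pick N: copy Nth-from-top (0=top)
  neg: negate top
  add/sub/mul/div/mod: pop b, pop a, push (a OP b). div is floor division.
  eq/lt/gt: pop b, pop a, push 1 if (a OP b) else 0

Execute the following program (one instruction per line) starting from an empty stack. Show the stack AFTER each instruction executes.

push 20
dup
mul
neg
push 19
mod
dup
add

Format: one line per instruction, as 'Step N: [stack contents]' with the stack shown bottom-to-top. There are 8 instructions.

Step 1: [20]
Step 2: [20, 20]
Step 3: [400]
Step 4: [-400]
Step 5: [-400, 19]
Step 6: [18]
Step 7: [18, 18]
Step 8: [36]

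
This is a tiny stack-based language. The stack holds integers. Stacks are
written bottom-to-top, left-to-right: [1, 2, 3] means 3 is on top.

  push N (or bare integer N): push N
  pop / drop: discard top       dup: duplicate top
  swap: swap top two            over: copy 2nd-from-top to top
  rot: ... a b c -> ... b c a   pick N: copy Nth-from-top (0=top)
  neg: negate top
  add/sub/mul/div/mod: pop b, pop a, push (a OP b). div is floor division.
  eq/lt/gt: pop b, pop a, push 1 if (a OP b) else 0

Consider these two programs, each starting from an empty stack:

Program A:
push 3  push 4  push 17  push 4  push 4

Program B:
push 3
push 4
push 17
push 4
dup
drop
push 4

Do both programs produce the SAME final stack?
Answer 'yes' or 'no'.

Answer: yes

Derivation:
Program A trace:
  After 'push 3': [3]
  After 'push 4': [3, 4]
  After 'push 17': [3, 4, 17]
  After 'push 4': [3, 4, 17, 4]
  After 'push 4': [3, 4, 17, 4, 4]
Program A final stack: [3, 4, 17, 4, 4]

Program B trace:
  After 'push 3': [3]
  After 'push 4': [3, 4]
  After 'push 17': [3, 4, 17]
  After 'push 4': [3, 4, 17, 4]
  After 'dup': [3, 4, 17, 4, 4]
  After 'drop': [3, 4, 17, 4]
  After 'push 4': [3, 4, 17, 4, 4]
Program B final stack: [3, 4, 17, 4, 4]
Same: yes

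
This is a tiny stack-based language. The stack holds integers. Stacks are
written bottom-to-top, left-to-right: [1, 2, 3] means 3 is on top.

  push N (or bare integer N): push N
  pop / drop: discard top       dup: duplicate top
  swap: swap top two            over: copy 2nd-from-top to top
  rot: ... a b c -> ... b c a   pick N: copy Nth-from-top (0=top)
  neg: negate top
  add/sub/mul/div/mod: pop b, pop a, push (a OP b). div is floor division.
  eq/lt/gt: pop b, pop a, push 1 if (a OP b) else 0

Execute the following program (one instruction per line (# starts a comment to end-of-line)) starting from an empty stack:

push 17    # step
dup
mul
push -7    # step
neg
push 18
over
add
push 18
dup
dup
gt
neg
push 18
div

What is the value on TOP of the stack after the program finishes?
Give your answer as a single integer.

Answer: 0

Derivation:
After 'push 17': [17]
After 'dup': [17, 17]
After 'mul': [289]
After 'push -7': [289, -7]
After 'neg': [289, 7]
After 'push 18': [289, 7, 18]
After 'over': [289, 7, 18, 7]
After 'add': [289, 7, 25]
After 'push 18': [289, 7, 25, 18]
After 'dup': [289, 7, 25, 18, 18]
After 'dup': [289, 7, 25, 18, 18, 18]
After 'gt': [289, 7, 25, 18, 0]
After 'neg': [289, 7, 25, 18, 0]
After 'push 18': [289, 7, 25, 18, 0, 18]
After 'div': [289, 7, 25, 18, 0]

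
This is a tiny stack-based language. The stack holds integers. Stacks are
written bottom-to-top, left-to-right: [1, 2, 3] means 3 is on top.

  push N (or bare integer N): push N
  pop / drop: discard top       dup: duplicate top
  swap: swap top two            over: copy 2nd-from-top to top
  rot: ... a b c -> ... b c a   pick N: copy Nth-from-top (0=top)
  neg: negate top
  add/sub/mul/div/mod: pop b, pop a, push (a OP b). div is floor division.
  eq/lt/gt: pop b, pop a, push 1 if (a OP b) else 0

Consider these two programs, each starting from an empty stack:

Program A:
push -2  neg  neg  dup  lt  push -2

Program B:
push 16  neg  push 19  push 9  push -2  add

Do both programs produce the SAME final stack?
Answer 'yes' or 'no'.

Program A trace:
  After 'push -2': [-2]
  After 'neg': [2]
  After 'neg': [-2]
  After 'dup': [-2, -2]
  After 'lt': [0]
  After 'push -2': [0, -2]
Program A final stack: [0, -2]

Program B trace:
  After 'push 16': [16]
  After 'neg': [-16]
  After 'push 19': [-16, 19]
  After 'push 9': [-16, 19, 9]
  After 'push -2': [-16, 19, 9, -2]
  After 'add': [-16, 19, 7]
Program B final stack: [-16, 19, 7]
Same: no

Answer: no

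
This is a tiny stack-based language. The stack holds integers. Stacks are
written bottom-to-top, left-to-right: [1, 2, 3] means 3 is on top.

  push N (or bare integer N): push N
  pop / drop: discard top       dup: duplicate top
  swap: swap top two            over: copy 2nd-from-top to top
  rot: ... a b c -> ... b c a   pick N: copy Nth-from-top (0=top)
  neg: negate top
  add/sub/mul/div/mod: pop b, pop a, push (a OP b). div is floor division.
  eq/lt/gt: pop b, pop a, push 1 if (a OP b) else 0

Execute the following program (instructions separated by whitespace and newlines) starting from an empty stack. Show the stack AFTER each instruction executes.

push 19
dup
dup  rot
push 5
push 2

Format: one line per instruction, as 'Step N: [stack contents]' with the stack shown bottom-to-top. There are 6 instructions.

Step 1: [19]
Step 2: [19, 19]
Step 3: [19, 19, 19]
Step 4: [19, 19, 19]
Step 5: [19, 19, 19, 5]
Step 6: [19, 19, 19, 5, 2]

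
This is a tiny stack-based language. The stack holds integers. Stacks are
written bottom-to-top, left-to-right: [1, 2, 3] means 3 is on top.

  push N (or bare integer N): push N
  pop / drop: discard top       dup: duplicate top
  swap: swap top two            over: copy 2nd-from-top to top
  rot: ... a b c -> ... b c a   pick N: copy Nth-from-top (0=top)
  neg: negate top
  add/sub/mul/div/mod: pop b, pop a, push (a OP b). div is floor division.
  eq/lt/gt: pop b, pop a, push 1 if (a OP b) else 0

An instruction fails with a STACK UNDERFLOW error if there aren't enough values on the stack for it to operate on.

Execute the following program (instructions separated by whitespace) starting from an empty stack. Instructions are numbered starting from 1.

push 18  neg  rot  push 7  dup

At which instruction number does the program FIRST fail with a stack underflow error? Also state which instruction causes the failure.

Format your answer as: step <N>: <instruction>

Step 1 ('push 18'): stack = [18], depth = 1
Step 2 ('neg'): stack = [-18], depth = 1
Step 3 ('rot'): needs 3 value(s) but depth is 1 — STACK UNDERFLOW

Answer: step 3: rot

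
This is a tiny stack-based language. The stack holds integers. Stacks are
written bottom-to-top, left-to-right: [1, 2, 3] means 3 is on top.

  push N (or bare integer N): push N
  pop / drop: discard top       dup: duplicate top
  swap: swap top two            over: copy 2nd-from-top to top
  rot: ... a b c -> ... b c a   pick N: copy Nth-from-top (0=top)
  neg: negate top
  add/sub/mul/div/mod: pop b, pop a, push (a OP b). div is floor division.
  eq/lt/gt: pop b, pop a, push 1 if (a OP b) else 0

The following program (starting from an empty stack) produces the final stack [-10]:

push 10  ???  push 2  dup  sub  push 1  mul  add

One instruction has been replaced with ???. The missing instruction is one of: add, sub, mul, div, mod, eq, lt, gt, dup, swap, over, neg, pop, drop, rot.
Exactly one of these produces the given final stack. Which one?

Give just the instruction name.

Answer: neg

Derivation:
Stack before ???: [10]
Stack after ???:  [-10]
The instruction that transforms [10] -> [-10] is: neg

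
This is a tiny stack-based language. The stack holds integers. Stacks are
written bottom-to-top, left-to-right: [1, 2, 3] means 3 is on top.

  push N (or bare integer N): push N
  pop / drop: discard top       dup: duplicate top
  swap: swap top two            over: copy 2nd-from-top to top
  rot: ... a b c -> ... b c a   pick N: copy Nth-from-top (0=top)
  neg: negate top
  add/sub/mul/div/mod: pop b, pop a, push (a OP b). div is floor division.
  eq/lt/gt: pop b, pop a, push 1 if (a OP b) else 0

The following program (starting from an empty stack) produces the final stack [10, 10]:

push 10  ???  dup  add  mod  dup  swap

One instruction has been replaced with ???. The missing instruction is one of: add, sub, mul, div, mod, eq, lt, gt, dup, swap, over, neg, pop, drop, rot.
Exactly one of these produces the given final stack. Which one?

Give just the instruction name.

Answer: dup

Derivation:
Stack before ???: [10]
Stack after ???:  [10, 10]
The instruction that transforms [10] -> [10, 10] is: dup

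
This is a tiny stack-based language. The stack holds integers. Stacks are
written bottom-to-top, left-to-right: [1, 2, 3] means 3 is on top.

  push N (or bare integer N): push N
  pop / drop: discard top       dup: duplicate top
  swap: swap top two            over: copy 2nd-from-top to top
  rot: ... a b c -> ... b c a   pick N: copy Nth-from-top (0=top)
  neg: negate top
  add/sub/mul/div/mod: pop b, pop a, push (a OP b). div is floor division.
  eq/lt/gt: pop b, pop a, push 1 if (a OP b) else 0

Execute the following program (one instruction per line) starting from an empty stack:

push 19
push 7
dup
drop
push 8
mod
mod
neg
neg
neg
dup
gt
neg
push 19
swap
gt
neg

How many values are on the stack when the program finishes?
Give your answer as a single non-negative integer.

Answer: 1

Derivation:
After 'push 19': stack = [19] (depth 1)
After 'push 7': stack = [19, 7] (depth 2)
After 'dup': stack = [19, 7, 7] (depth 3)
After 'drop': stack = [19, 7] (depth 2)
After 'push 8': stack = [19, 7, 8] (depth 3)
After 'mod': stack = [19, 7] (depth 2)
After 'mod': stack = [5] (depth 1)
After 'neg': stack = [-5] (depth 1)
After 'neg': stack = [5] (depth 1)
After 'neg': stack = [-5] (depth 1)
After 'dup': stack = [-5, -5] (depth 2)
After 'gt': stack = [0] (depth 1)
After 'neg': stack = [0] (depth 1)
After 'push 19': stack = [0, 19] (depth 2)
After 'swap': stack = [19, 0] (depth 2)
After 'gt': stack = [1] (depth 1)
After 'neg': stack = [-1] (depth 1)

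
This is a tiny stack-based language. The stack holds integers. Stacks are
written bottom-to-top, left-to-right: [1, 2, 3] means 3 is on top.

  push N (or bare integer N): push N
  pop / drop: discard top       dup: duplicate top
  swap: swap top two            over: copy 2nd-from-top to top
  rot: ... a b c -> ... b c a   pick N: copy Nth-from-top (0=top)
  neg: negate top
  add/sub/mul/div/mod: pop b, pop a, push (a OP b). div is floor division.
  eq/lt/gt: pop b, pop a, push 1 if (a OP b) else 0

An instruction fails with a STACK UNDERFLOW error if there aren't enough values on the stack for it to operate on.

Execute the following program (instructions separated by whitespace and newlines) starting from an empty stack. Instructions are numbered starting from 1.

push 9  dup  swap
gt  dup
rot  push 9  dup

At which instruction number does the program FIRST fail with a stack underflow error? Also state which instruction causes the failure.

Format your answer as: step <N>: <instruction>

Answer: step 6: rot

Derivation:
Step 1 ('push 9'): stack = [9], depth = 1
Step 2 ('dup'): stack = [9, 9], depth = 2
Step 3 ('swap'): stack = [9, 9], depth = 2
Step 4 ('gt'): stack = [0], depth = 1
Step 5 ('dup'): stack = [0, 0], depth = 2
Step 6 ('rot'): needs 3 value(s) but depth is 2 — STACK UNDERFLOW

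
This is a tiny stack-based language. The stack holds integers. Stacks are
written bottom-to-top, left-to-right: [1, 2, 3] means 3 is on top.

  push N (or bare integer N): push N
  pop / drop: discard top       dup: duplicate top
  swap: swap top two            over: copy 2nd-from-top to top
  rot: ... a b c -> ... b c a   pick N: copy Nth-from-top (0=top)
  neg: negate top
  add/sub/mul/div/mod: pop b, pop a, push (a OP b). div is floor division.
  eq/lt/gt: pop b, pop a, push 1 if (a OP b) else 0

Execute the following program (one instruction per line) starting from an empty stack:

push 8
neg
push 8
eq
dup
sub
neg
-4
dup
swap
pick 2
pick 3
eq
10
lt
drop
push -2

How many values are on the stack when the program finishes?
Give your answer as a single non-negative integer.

Answer: 4

Derivation:
After 'push 8': stack = [8] (depth 1)
After 'neg': stack = [-8] (depth 1)
After 'push 8': stack = [-8, 8] (depth 2)
After 'eq': stack = [0] (depth 1)
After 'dup': stack = [0, 0] (depth 2)
After 'sub': stack = [0] (depth 1)
After 'neg': stack = [0] (depth 1)
After 'push -4': stack = [0, -4] (depth 2)
After 'dup': stack = [0, -4, -4] (depth 3)
After 'swap': stack = [0, -4, -4] (depth 3)
After 'pick 2': stack = [0, -4, -4, 0] (depth 4)
After 'pick 3': stack = [0, -4, -4, 0, 0] (depth 5)
After 'eq': stack = [0, -4, -4, 1] (depth 4)
After 'push 10': stack = [0, -4, -4, 1, 10] (depth 5)
After 'lt': stack = [0, -4, -4, 1] (depth 4)
After 'drop': stack = [0, -4, -4] (depth 3)
After 'push -2': stack = [0, -4, -4, -2] (depth 4)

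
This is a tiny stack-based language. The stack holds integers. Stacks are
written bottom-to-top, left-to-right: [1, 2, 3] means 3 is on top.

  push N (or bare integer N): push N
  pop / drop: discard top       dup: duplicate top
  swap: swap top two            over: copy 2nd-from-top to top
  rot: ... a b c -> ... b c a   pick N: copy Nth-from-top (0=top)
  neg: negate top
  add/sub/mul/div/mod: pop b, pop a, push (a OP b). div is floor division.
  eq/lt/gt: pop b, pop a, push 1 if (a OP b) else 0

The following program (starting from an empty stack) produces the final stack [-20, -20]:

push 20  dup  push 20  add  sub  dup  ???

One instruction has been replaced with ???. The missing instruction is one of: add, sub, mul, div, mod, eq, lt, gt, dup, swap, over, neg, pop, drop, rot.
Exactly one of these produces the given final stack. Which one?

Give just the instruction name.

Answer: swap

Derivation:
Stack before ???: [-20, -20]
Stack after ???:  [-20, -20]
The instruction that transforms [-20, -20] -> [-20, -20] is: swap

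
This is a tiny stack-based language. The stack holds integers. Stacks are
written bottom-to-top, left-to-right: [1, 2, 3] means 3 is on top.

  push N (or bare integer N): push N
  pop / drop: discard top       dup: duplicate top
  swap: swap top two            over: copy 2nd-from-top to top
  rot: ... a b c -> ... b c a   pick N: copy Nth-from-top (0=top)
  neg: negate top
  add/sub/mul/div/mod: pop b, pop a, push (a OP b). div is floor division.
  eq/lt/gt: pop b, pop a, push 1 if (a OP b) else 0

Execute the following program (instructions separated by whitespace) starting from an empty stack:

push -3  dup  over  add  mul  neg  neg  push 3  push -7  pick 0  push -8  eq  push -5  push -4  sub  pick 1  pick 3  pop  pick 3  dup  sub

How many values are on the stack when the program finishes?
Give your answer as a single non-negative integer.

Answer: 7

Derivation:
After 'push -3': stack = [-3] (depth 1)
After 'dup': stack = [-3, -3] (depth 2)
After 'over': stack = [-3, -3, -3] (depth 3)
After 'add': stack = [-3, -6] (depth 2)
After 'mul': stack = [18] (depth 1)
After 'neg': stack = [-18] (depth 1)
After 'neg': stack = [18] (depth 1)
After 'push 3': stack = [18, 3] (depth 2)
After 'push -7': stack = [18, 3, -7] (depth 3)
After 'pick 0': stack = [18, 3, -7, -7] (depth 4)
  ...
After 'eq': stack = [18, 3, -7, 0] (depth 4)
After 'push -5': stack = [18, 3, -7, 0, -5] (depth 5)
After 'push -4': stack = [18, 3, -7, 0, -5, -4] (depth 6)
After 'sub': stack = [18, 3, -7, 0, -1] (depth 5)
After 'pick 1': stack = [18, 3, -7, 0, -1, 0] (depth 6)
After 'pick 3': stack = [18, 3, -7, 0, -1, 0, -7] (depth 7)
After 'pop': stack = [18, 3, -7, 0, -1, 0] (depth 6)
After 'pick 3': stack = [18, 3, -7, 0, -1, 0, -7] (depth 7)
After 'dup': stack = [18, 3, -7, 0, -1, 0, -7, -7] (depth 8)
After 'sub': stack = [18, 3, -7, 0, -1, 0, 0] (depth 7)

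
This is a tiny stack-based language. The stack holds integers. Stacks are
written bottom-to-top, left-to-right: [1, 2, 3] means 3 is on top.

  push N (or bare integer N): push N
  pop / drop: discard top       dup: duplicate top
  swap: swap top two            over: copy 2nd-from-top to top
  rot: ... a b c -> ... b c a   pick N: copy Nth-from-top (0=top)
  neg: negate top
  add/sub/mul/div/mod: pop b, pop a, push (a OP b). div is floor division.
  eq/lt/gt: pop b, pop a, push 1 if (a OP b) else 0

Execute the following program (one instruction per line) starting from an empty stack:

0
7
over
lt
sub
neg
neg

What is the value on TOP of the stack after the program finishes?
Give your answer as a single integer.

Answer: 0

Derivation:
After 'push 0': [0]
After 'push 7': [0, 7]
After 'over': [0, 7, 0]
After 'lt': [0, 0]
After 'sub': [0]
After 'neg': [0]
After 'neg': [0]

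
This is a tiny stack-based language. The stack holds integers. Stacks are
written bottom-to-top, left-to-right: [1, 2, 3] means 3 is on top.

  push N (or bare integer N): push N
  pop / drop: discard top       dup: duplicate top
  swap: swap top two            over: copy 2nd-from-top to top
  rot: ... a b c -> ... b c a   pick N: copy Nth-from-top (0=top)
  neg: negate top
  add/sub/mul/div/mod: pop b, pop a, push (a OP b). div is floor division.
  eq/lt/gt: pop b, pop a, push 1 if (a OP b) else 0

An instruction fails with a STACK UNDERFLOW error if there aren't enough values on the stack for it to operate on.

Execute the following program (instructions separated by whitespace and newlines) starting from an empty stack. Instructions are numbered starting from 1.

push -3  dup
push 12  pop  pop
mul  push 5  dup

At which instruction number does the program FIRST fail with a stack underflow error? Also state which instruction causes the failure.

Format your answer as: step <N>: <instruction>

Step 1 ('push -3'): stack = [-3], depth = 1
Step 2 ('dup'): stack = [-3, -3], depth = 2
Step 3 ('push 12'): stack = [-3, -3, 12], depth = 3
Step 4 ('pop'): stack = [-3, -3], depth = 2
Step 5 ('pop'): stack = [-3], depth = 1
Step 6 ('mul'): needs 2 value(s) but depth is 1 — STACK UNDERFLOW

Answer: step 6: mul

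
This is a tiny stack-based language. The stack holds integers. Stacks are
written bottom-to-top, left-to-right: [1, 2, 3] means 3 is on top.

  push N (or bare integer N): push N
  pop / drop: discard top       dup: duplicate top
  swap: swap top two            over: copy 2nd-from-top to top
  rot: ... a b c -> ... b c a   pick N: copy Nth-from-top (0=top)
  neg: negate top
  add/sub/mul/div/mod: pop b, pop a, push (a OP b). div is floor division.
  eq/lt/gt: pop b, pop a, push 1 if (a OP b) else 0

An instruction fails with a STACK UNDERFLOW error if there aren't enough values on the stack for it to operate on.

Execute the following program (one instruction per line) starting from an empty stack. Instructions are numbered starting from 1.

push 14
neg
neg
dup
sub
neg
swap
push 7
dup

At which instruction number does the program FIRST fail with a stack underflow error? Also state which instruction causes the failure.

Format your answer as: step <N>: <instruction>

Step 1 ('push 14'): stack = [14], depth = 1
Step 2 ('neg'): stack = [-14], depth = 1
Step 3 ('neg'): stack = [14], depth = 1
Step 4 ('dup'): stack = [14, 14], depth = 2
Step 5 ('sub'): stack = [0], depth = 1
Step 6 ('neg'): stack = [0], depth = 1
Step 7 ('swap'): needs 2 value(s) but depth is 1 — STACK UNDERFLOW

Answer: step 7: swap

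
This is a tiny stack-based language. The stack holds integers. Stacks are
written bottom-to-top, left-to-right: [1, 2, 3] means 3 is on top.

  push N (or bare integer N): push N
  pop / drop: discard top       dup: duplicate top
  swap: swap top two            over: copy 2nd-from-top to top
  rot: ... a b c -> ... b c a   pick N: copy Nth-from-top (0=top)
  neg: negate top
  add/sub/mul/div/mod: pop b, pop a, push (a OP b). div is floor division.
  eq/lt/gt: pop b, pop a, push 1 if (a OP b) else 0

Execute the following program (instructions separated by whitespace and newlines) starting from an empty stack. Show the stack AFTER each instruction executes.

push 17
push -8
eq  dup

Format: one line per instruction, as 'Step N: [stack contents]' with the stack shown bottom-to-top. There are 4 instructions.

Step 1: [17]
Step 2: [17, -8]
Step 3: [0]
Step 4: [0, 0]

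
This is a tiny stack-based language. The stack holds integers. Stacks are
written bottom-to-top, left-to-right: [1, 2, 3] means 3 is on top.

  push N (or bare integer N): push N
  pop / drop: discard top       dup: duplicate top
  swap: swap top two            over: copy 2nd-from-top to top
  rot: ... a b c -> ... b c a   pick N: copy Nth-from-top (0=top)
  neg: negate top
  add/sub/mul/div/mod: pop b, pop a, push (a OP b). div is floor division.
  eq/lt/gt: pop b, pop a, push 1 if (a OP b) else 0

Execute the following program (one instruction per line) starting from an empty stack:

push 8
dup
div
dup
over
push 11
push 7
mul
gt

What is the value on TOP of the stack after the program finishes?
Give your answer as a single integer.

Answer: 0

Derivation:
After 'push 8': [8]
After 'dup': [8, 8]
After 'div': [1]
After 'dup': [1, 1]
After 'over': [1, 1, 1]
After 'push 11': [1, 1, 1, 11]
After 'push 7': [1, 1, 1, 11, 7]
After 'mul': [1, 1, 1, 77]
After 'gt': [1, 1, 0]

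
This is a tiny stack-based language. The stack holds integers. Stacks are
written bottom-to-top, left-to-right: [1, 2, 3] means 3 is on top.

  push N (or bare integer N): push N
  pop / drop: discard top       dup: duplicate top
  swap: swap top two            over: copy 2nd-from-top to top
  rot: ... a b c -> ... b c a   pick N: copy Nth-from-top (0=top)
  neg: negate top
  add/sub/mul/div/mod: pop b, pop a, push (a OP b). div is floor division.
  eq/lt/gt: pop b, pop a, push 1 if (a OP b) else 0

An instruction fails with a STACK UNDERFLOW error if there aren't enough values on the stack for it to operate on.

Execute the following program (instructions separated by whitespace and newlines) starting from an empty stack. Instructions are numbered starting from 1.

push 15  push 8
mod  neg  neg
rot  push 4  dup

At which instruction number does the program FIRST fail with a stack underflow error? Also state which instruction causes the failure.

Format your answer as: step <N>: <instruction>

Answer: step 6: rot

Derivation:
Step 1 ('push 15'): stack = [15], depth = 1
Step 2 ('push 8'): stack = [15, 8], depth = 2
Step 3 ('mod'): stack = [7], depth = 1
Step 4 ('neg'): stack = [-7], depth = 1
Step 5 ('neg'): stack = [7], depth = 1
Step 6 ('rot'): needs 3 value(s) but depth is 1 — STACK UNDERFLOW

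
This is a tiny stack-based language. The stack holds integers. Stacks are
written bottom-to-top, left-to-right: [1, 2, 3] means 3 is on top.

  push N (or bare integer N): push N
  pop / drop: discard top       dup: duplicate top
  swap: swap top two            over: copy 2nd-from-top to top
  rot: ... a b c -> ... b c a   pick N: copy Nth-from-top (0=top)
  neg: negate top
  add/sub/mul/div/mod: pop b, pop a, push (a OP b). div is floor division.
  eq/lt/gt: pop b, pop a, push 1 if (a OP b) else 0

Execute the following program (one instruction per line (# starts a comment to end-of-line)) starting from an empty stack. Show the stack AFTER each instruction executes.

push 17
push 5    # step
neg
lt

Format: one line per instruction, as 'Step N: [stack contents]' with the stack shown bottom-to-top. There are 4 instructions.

Step 1: [17]
Step 2: [17, 5]
Step 3: [17, -5]
Step 4: [0]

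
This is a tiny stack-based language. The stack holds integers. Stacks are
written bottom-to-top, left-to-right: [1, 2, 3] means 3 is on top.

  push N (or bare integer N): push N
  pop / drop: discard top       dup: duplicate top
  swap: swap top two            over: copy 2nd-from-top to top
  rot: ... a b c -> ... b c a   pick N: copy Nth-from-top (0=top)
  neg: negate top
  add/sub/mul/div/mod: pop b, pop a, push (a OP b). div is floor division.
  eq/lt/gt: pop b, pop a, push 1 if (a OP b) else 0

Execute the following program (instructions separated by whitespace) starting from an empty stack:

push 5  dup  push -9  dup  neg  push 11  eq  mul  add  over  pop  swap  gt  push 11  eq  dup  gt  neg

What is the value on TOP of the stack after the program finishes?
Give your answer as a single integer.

After 'push 5': [5]
After 'dup': [5, 5]
After 'push -9': [5, 5, -9]
After 'dup': [5, 5, -9, -9]
After 'neg': [5, 5, -9, 9]
After 'push 11': [5, 5, -9, 9, 11]
After 'eq': [5, 5, -9, 0]
After 'mul': [5, 5, 0]
After 'add': [5, 5]
After 'over': [5, 5, 5]
After 'pop': [5, 5]
After 'swap': [5, 5]
After 'gt': [0]
After 'push 11': [0, 11]
After 'eq': [0]
After 'dup': [0, 0]
After 'gt': [0]
After 'neg': [0]

Answer: 0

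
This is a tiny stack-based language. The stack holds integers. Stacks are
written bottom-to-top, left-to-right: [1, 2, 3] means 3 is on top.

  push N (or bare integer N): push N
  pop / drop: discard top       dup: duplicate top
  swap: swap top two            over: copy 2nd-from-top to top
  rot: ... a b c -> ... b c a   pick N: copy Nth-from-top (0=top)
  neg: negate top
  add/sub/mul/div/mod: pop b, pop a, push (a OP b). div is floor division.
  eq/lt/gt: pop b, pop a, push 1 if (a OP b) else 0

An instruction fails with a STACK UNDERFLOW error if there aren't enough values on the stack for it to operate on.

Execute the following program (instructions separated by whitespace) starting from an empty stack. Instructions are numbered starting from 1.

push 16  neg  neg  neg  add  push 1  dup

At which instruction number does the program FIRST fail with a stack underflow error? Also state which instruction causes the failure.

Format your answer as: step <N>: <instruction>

Step 1 ('push 16'): stack = [16], depth = 1
Step 2 ('neg'): stack = [-16], depth = 1
Step 3 ('neg'): stack = [16], depth = 1
Step 4 ('neg'): stack = [-16], depth = 1
Step 5 ('add'): needs 2 value(s) but depth is 1 — STACK UNDERFLOW

Answer: step 5: add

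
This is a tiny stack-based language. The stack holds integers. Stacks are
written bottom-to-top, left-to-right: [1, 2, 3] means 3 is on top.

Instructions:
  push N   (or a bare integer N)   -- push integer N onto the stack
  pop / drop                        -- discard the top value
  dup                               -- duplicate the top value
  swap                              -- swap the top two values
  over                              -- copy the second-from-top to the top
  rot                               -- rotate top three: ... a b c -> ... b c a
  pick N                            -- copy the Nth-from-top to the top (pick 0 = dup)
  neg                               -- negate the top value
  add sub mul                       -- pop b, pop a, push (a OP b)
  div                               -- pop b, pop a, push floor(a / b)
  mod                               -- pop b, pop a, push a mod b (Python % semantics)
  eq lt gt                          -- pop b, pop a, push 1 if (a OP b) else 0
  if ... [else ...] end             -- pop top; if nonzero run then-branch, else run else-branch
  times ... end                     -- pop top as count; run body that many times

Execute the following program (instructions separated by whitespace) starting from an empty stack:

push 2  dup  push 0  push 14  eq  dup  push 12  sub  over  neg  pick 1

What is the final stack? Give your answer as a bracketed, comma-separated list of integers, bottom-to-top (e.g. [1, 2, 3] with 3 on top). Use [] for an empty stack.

Answer: [2, 2, 0, -12, 0, -12]

Derivation:
After 'push 2': [2]
After 'dup': [2, 2]
After 'push 0': [2, 2, 0]
After 'push 14': [2, 2, 0, 14]
After 'eq': [2, 2, 0]
After 'dup': [2, 2, 0, 0]
After 'push 12': [2, 2, 0, 0, 12]
After 'sub': [2, 2, 0, -12]
After 'over': [2, 2, 0, -12, 0]
After 'neg': [2, 2, 0, -12, 0]
After 'pick 1': [2, 2, 0, -12, 0, -12]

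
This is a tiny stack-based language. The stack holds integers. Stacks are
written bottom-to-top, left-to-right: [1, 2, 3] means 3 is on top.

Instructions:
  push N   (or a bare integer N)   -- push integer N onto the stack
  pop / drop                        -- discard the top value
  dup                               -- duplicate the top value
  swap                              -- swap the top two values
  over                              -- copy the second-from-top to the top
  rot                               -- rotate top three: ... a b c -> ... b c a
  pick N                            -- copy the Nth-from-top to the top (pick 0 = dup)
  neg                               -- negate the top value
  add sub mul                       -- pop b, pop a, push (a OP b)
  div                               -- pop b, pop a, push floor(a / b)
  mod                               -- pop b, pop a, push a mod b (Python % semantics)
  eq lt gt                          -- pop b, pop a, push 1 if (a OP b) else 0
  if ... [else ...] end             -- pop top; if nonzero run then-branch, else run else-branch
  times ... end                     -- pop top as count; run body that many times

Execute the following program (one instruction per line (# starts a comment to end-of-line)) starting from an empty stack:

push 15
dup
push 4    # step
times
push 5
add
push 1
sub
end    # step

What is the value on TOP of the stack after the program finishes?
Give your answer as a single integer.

Answer: 31

Derivation:
After 'push 15': [15]
After 'dup': [15, 15]
After 'push 4': [15, 15, 4]
After 'times': [15, 15]
After 'push 5': [15, 15, 5]
After 'add': [15, 20]
After 'push 1': [15, 20, 1]
After 'sub': [15, 19]
After 'push 5': [15, 19, 5]
After 'add': [15, 24]
After 'push 1': [15, 24, 1]
After 'sub': [15, 23]
After 'push 5': [15, 23, 5]
After 'add': [15, 28]
After 'push 1': [15, 28, 1]
After 'sub': [15, 27]
After 'push 5': [15, 27, 5]
After 'add': [15, 32]
After 'push 1': [15, 32, 1]
After 'sub': [15, 31]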